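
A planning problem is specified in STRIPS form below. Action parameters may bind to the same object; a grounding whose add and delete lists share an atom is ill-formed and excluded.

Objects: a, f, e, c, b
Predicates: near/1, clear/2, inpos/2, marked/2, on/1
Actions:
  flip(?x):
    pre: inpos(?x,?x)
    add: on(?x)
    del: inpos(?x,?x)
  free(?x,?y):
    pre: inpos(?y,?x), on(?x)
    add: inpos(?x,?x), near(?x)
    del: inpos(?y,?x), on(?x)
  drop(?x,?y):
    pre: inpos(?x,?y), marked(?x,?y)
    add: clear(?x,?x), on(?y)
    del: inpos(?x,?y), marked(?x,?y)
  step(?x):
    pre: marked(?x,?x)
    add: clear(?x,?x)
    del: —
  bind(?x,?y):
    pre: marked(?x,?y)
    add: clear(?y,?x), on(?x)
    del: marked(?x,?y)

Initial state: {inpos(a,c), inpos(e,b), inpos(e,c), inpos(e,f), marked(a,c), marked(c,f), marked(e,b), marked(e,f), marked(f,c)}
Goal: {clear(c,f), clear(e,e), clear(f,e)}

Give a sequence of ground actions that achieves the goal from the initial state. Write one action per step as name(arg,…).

drop(e,b); bind(f,c); bind(e,f)

1. drop(e,b)  →  {clear(e,e), inpos(a,c), inpos(e,c), inpos(e,f), marked(a,c), marked(c,f), marked(e,f), marked(f,c), on(b)}
2. bind(f,c)  →  {clear(c,f), clear(e,e), inpos(a,c), inpos(e,c), inpos(e,f), marked(a,c), marked(c,f), marked(e,f), on(b), on(f)}
3. bind(e,f)  →  {clear(c,f), clear(e,e), clear(f,e), inpos(a,c), inpos(e,c), inpos(e,f), marked(a,c), marked(c,f), on(b), on(e), on(f)}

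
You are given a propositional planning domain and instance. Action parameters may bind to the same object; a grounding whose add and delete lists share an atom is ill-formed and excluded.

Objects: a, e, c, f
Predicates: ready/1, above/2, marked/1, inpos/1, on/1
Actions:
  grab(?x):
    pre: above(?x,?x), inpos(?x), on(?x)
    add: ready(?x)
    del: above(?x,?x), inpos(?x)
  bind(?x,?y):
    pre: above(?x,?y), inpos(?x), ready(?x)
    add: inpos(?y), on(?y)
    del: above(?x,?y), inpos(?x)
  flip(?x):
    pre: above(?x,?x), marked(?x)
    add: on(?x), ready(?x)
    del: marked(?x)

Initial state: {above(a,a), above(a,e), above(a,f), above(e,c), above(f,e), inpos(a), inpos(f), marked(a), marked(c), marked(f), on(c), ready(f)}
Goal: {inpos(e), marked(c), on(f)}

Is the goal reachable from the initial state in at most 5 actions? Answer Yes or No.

Yes

1. bind(f,e)  →  {above(a,a), above(a,e), above(a,f), above(e,c), inpos(a), inpos(e), marked(a), marked(c), marked(f), on(c), on(e), ready(f)}
2. flip(a)  →  {above(a,a), above(a,e), above(a,f), above(e,c), inpos(a), inpos(e), marked(c), marked(f), on(a), on(c), on(e), ready(a), ready(f)}
3. bind(a,f)  →  {above(a,a), above(a,e), above(e,c), inpos(e), inpos(f), marked(c), marked(f), on(a), on(c), on(e), on(f), ready(a), ready(f)}
optimal plan length = 3; 3 ≤ 5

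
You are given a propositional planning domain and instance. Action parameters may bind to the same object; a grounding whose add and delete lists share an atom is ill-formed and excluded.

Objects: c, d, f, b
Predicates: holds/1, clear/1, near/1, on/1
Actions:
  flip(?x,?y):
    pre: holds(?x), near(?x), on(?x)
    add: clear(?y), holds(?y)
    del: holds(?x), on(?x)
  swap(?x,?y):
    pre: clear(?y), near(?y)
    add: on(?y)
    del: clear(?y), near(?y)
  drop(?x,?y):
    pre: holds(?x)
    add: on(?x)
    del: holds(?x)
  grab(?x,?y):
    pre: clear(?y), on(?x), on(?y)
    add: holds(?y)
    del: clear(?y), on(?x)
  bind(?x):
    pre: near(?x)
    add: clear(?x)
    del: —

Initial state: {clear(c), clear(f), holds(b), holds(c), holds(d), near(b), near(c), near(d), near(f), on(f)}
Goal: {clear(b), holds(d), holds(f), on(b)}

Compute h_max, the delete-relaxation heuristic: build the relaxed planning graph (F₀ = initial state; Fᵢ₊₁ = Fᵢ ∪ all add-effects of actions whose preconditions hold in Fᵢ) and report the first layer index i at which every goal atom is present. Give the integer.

F0 = init (10 atoms)
F1 = F0 ∪ {clear(b), clear(d), holds(f), on(b), on(c), on(d)}  (16 atoms)
goal ⊆ F1  ⇒  h_max = 1

1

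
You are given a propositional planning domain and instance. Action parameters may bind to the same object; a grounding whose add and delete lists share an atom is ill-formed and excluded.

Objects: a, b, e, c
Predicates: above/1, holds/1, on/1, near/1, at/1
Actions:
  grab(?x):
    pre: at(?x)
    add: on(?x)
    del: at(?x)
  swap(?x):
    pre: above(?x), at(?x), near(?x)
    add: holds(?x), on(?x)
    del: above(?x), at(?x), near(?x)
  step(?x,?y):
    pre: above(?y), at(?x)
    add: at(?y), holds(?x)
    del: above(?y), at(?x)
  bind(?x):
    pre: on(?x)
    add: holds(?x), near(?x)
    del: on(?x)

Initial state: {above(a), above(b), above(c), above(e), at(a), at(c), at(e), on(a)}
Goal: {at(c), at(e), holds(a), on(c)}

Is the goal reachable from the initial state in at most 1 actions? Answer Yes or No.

No

1. grab(c)  →  {above(a), above(b), above(c), above(e), at(a), at(e), on(a), on(c)}
2. step(a,c)  →  {above(a), above(b), above(e), at(c), at(e), holds(a), on(a), on(c)}
optimal plan length = 2; 2 > 1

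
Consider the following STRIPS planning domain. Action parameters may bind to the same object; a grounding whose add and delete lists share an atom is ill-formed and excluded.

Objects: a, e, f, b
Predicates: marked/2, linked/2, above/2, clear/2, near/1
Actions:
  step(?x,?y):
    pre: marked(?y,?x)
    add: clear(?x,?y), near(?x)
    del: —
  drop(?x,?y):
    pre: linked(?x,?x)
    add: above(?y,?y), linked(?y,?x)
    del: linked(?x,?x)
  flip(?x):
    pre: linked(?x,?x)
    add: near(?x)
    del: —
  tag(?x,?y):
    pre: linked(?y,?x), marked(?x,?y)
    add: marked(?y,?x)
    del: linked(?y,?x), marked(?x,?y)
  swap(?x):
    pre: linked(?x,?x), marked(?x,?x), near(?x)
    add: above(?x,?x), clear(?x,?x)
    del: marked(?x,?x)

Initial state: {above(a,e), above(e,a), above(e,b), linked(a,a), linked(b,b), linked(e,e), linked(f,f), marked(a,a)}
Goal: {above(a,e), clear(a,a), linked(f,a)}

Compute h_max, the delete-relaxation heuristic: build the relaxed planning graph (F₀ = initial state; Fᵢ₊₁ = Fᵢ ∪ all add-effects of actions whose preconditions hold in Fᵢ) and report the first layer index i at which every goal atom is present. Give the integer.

F0 = init (8 atoms)
F1 = F0 ∪ {above(a,a), above(b,b), above(e,e), above(f,f), clear(a,a), linked(a,b), linked(a,e), linked(a,f), linked(b,a), linked(b,e), linked(b,f), linked(e,a), linked(e,b), linked(e,f), linked(f,a), linked(f,b), linked(f,e), near(a), near(b), near(e), near(f)}  (29 atoms)
goal ⊆ F1  ⇒  h_max = 1

1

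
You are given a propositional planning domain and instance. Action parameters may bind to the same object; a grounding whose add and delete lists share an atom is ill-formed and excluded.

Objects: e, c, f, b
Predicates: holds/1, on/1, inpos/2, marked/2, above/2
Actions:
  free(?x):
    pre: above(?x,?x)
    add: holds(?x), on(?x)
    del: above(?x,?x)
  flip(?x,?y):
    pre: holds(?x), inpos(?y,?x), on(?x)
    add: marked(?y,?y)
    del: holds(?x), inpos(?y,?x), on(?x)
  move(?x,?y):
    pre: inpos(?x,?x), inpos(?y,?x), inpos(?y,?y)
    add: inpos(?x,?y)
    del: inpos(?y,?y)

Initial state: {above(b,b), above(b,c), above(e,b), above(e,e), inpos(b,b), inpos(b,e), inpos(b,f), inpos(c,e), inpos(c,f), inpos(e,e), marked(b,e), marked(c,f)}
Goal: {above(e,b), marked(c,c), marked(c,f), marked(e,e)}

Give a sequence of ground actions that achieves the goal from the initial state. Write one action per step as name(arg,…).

1. free(e)  →  {above(b,b), above(b,c), above(e,b), holds(e), inpos(b,b), inpos(b,e), inpos(b,f), inpos(c,e), inpos(c,f), inpos(e,e), marked(b,e), marked(c,f), on(e)}
2. free(b)  →  {above(b,c), above(e,b), holds(b), holds(e), inpos(b,b), inpos(b,e), inpos(b,f), inpos(c,e), inpos(c,f), inpos(e,e), marked(b,e), marked(c,f), on(b), on(e)}
3. flip(e,c)  →  {above(b,c), above(e,b), holds(b), inpos(b,b), inpos(b,e), inpos(b,f), inpos(c,f), inpos(e,e), marked(b,e), marked(c,c), marked(c,f), on(b)}
4. move(e,b)  →  {above(b,c), above(e,b), holds(b), inpos(b,e), inpos(b,f), inpos(c,f), inpos(e,b), inpos(e,e), marked(b,e), marked(c,c), marked(c,f), on(b)}
5. flip(b,e)  →  {above(b,c), above(e,b), inpos(b,e), inpos(b,f), inpos(c,f), inpos(e,e), marked(b,e), marked(c,c), marked(c,f), marked(e,e)}

free(e); free(b); flip(e,c); move(e,b); flip(b,e)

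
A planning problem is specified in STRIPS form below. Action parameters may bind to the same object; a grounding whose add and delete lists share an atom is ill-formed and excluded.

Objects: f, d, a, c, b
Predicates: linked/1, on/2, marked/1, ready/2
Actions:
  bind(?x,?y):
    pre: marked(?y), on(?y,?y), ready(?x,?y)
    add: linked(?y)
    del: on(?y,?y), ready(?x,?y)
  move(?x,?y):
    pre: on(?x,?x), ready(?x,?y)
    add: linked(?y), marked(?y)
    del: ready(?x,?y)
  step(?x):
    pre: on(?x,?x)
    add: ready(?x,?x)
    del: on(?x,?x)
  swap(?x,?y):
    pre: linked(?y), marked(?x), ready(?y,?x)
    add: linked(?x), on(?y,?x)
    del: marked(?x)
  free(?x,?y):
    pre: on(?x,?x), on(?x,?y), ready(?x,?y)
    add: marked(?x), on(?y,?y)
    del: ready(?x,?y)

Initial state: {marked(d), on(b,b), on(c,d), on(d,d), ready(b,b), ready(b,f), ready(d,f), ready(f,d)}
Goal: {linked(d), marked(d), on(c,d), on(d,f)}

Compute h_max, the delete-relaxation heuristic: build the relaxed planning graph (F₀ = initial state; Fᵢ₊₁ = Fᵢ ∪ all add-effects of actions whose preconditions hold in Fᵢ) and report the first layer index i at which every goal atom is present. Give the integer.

2

F0 = init (8 atoms)
F1 = F0 ∪ {linked(b), linked(d), linked(f), marked(b), marked(f), ready(d,d)}  (14 atoms)
F2 = F1 ∪ {on(b,f), on(d,f), on(f,d)}  (17 atoms)
goal ⊆ F2  ⇒  h_max = 2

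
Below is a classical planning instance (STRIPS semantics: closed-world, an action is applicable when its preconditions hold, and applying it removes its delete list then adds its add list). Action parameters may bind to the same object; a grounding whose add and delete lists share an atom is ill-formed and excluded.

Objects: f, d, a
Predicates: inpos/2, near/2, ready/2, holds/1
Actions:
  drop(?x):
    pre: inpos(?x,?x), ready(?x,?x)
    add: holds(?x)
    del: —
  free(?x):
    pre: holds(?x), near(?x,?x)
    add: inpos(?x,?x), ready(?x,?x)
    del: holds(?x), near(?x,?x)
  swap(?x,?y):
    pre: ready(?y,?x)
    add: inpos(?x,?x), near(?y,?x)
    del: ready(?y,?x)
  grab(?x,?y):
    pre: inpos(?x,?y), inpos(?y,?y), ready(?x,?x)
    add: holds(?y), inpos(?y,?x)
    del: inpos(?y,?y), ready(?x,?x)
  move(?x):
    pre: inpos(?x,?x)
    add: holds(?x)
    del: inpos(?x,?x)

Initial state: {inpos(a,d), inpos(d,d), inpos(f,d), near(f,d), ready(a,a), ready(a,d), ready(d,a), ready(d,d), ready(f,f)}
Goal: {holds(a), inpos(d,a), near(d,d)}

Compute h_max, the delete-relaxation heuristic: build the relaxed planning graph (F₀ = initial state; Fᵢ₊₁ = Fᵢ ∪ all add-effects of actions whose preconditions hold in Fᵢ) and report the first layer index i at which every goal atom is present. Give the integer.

F0 = init (9 atoms)
F1 = F0 ∪ {holds(d), inpos(a,a), inpos(d,a), inpos(d,f), inpos(f,f), near(a,a), near(a,d), near(d,a), near(d,d), near(f,f)}  (19 atoms)
F2 = F1 ∪ {holds(a), holds(f)}  (21 atoms)
goal ⊆ F2  ⇒  h_max = 2

2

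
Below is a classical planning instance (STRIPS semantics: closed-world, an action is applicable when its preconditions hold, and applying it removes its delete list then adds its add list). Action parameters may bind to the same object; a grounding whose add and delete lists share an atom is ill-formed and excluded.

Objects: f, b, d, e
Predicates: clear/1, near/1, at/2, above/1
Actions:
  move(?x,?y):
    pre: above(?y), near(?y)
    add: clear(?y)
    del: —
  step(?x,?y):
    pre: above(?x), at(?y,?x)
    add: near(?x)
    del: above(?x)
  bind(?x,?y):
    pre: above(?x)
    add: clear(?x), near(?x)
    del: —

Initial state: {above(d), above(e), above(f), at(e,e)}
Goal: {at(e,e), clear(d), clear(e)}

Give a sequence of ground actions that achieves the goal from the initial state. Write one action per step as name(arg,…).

bind(d,f); bind(e,f)

1. bind(d,f)  →  {above(d), above(e), above(f), at(e,e), clear(d), near(d)}
2. bind(e,f)  →  {above(d), above(e), above(f), at(e,e), clear(d), clear(e), near(d), near(e)}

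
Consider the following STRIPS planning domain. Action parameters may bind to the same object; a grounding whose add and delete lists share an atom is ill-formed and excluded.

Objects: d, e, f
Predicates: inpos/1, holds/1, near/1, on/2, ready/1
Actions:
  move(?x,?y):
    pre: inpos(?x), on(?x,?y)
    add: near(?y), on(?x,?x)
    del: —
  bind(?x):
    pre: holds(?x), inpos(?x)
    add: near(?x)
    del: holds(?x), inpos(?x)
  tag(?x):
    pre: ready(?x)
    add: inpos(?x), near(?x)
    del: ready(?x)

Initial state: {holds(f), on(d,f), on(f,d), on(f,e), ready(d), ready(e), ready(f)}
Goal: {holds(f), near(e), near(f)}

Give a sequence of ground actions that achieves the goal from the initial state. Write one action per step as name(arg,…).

1. tag(e)  →  {holds(f), inpos(e), near(e), on(d,f), on(f,d), on(f,e), ready(d), ready(f)}
2. tag(f)  →  {holds(f), inpos(e), inpos(f), near(e), near(f), on(d,f), on(f,d), on(f,e), ready(d)}

tag(e); tag(f)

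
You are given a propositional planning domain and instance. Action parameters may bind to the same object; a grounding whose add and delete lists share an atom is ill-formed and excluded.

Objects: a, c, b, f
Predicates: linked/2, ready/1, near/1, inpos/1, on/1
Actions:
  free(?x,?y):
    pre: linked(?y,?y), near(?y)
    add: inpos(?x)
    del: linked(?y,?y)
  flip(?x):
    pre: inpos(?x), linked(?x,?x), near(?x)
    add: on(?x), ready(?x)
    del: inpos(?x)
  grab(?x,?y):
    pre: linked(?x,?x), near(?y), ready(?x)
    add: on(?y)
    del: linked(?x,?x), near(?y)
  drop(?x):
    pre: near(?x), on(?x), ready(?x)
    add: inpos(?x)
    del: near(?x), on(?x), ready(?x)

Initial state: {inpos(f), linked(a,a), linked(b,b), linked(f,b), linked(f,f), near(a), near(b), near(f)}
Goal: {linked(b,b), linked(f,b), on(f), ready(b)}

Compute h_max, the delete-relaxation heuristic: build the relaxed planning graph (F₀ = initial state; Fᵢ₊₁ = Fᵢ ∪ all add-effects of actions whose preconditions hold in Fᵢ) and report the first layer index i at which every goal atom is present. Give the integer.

F0 = init (8 atoms)
F1 = F0 ∪ {inpos(a), inpos(b), inpos(c), on(f), ready(f)}  (13 atoms)
F2 = F1 ∪ {on(a), on(b), ready(a), ready(b)}  (17 atoms)
goal ⊆ F2  ⇒  h_max = 2

2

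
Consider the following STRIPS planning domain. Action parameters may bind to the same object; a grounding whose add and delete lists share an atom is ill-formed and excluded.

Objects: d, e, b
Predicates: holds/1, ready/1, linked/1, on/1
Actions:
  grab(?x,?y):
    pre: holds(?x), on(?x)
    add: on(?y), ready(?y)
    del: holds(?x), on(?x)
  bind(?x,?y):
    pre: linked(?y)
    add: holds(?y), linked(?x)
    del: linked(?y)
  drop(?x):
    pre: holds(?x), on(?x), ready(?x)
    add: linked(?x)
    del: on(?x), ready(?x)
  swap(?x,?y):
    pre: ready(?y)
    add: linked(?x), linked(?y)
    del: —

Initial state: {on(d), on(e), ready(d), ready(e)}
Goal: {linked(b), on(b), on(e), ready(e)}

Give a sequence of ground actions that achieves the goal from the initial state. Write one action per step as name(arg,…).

1. swap(d,d)  →  {linked(d), on(d), on(e), ready(d), ready(e)}
2. bind(b,d)  →  {holds(d), linked(b), on(d), on(e), ready(d), ready(e)}
3. grab(d,b)  →  {linked(b), on(b), on(e), ready(b), ready(d), ready(e)}

swap(d,d); bind(b,d); grab(d,b)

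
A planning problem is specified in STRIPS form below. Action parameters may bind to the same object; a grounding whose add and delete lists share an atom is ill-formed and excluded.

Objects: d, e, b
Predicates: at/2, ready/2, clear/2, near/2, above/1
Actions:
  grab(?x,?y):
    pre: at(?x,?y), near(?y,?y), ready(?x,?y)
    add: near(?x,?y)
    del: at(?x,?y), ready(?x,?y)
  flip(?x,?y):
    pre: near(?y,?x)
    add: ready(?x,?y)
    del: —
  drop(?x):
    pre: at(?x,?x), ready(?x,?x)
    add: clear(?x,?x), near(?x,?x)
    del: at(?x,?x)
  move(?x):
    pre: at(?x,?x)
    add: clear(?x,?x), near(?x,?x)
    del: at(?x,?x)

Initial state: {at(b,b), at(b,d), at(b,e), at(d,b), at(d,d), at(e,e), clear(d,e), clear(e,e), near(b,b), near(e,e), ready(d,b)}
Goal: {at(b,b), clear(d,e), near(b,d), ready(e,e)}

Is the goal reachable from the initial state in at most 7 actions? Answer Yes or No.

1. grab(d,b)  →  {at(b,b), at(b,d), at(b,e), at(d,d), at(e,e), clear(d,e), clear(e,e), near(b,b), near(d,b), near(e,e)}
2. flip(e,e)  →  {at(b,b), at(b,d), at(b,e), at(d,d), at(e,e), clear(d,e), clear(e,e), near(b,b), near(d,b), near(e,e), ready(e,e)}
3. flip(b,d)  →  {at(b,b), at(b,d), at(b,e), at(d,d), at(e,e), clear(d,e), clear(e,e), near(b,b), near(d,b), near(e,e), ready(b,d), ready(e,e)}
4. move(d)  →  {at(b,b), at(b,d), at(b,e), at(e,e), clear(d,d), clear(d,e), clear(e,e), near(b,b), near(d,b), near(d,d), near(e,e), ready(b,d), ready(e,e)}
5. grab(b,d)  →  {at(b,b), at(b,e), at(e,e), clear(d,d), clear(d,e), clear(e,e), near(b,b), near(b,d), near(d,b), near(d,d), near(e,e), ready(e,e)}
optimal plan length = 5; 5 ≤ 7

Yes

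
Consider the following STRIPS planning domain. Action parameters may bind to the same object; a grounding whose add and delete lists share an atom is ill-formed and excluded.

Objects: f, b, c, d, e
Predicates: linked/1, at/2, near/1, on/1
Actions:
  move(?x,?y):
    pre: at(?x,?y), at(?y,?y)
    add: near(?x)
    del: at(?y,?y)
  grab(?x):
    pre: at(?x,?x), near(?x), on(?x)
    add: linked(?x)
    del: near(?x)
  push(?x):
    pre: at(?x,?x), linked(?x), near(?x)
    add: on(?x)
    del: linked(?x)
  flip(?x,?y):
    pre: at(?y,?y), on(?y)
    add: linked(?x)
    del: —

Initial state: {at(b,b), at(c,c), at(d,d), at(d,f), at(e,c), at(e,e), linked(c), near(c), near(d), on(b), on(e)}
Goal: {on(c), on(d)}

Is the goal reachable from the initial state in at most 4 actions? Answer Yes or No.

1. push(c)  →  {at(b,b), at(c,c), at(d,d), at(d,f), at(e,c), at(e,e), near(c), near(d), on(b), on(c), on(e)}
2. flip(d,b)  →  {at(b,b), at(c,c), at(d,d), at(d,f), at(e,c), at(e,e), linked(d), near(c), near(d), on(b), on(c), on(e)}
3. push(d)  →  {at(b,b), at(c,c), at(d,d), at(d,f), at(e,c), at(e,e), near(c), near(d), on(b), on(c), on(d), on(e)}
optimal plan length = 3; 3 ≤ 4

Yes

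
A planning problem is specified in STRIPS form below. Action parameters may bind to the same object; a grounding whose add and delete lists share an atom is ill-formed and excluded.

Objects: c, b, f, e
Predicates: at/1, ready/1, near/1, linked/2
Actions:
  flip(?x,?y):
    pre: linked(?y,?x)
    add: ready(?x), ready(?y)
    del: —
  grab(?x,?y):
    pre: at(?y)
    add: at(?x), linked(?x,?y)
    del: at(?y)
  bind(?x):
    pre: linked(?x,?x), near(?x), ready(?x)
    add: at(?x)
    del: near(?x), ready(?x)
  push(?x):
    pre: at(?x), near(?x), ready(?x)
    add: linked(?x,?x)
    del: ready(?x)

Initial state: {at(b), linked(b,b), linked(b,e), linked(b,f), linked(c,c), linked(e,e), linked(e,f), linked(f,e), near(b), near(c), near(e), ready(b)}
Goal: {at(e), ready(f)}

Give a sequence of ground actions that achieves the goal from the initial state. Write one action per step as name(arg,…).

flip(f,b); grab(e,b)

1. flip(f,b)  →  {at(b), linked(b,b), linked(b,e), linked(b,f), linked(c,c), linked(e,e), linked(e,f), linked(f,e), near(b), near(c), near(e), ready(b), ready(f)}
2. grab(e,b)  →  {at(e), linked(b,b), linked(b,e), linked(b,f), linked(c,c), linked(e,b), linked(e,e), linked(e,f), linked(f,e), near(b), near(c), near(e), ready(b), ready(f)}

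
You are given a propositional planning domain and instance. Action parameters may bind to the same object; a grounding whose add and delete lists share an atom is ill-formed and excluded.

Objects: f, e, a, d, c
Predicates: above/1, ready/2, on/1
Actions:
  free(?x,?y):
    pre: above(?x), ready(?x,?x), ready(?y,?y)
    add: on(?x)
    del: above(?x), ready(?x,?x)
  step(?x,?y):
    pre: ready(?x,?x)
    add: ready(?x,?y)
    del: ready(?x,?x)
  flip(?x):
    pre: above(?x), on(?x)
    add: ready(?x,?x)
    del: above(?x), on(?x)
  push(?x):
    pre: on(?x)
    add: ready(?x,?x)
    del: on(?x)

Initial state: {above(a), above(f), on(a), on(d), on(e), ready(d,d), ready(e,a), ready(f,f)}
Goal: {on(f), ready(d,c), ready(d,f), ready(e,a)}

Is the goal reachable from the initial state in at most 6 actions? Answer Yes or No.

Yes

1. free(f,f)  →  {above(a), on(a), on(d), on(e), on(f), ready(d,d), ready(e,a)}
2. step(d,f)  →  {above(a), on(a), on(d), on(e), on(f), ready(d,f), ready(e,a)}
3. push(d)  →  {above(a), on(a), on(e), on(f), ready(d,d), ready(d,f), ready(e,a)}
4. step(d,c)  →  {above(a), on(a), on(e), on(f), ready(d,c), ready(d,f), ready(e,a)}
optimal plan length = 4; 4 ≤ 6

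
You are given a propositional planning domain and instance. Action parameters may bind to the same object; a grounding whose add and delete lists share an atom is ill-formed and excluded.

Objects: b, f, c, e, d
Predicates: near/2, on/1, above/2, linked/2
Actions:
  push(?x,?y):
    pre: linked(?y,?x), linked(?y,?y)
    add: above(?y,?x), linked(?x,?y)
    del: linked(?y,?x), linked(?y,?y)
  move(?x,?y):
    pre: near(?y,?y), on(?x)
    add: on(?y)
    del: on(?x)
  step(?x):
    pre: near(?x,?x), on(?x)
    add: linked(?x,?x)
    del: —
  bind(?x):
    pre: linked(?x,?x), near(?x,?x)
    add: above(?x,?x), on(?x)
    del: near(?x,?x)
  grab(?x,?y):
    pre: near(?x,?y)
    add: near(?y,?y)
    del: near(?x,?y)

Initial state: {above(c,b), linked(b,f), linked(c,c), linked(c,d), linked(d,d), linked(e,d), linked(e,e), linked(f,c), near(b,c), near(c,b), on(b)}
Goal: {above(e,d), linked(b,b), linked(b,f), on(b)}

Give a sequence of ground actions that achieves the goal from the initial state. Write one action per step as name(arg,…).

push(d,e); grab(c,b); step(b)

1. push(d,e)  →  {above(c,b), above(e,d), linked(b,f), linked(c,c), linked(c,d), linked(d,d), linked(d,e), linked(f,c), near(b,c), near(c,b), on(b)}
2. grab(c,b)  →  {above(c,b), above(e,d), linked(b,f), linked(c,c), linked(c,d), linked(d,d), linked(d,e), linked(f,c), near(b,b), near(b,c), on(b)}
3. step(b)  →  {above(c,b), above(e,d), linked(b,b), linked(b,f), linked(c,c), linked(c,d), linked(d,d), linked(d,e), linked(f,c), near(b,b), near(b,c), on(b)}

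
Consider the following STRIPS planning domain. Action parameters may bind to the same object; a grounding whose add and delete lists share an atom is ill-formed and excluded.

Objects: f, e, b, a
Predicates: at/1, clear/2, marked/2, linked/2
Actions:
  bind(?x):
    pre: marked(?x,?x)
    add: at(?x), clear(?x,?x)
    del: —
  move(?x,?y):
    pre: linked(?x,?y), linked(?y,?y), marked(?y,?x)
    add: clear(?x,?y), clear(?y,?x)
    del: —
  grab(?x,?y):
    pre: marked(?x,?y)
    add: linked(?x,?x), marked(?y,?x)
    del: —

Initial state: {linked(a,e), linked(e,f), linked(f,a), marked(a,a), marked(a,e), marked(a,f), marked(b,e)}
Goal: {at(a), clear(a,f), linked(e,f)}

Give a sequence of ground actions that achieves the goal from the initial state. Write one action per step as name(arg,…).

1. bind(a)  →  {at(a), clear(a,a), linked(a,e), linked(e,f), linked(f,a), marked(a,a), marked(a,e), marked(a,f), marked(b,e)}
2. grab(a,f)  →  {at(a), clear(a,a), linked(a,a), linked(a,e), linked(e,f), linked(f,a), marked(a,a), marked(a,e), marked(a,f), marked(b,e), marked(f,a)}
3. move(f,a)  →  {at(a), clear(a,a), clear(a,f), clear(f,a), linked(a,a), linked(a,e), linked(e,f), linked(f,a), marked(a,a), marked(a,e), marked(a,f), marked(b,e), marked(f,a)}

bind(a); grab(a,f); move(f,a)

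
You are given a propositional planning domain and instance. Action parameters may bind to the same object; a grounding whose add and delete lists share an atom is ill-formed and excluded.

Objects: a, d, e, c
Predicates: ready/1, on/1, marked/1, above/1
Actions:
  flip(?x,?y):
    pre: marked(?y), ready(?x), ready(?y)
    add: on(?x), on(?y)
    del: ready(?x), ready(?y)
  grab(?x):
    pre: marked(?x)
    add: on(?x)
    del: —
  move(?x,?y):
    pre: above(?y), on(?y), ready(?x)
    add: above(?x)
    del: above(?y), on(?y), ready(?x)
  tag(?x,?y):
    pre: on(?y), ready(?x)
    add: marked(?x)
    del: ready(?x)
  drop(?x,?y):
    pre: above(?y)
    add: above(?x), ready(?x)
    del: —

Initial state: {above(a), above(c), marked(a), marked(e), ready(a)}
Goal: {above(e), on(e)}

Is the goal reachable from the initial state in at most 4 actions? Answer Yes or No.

1. grab(e)  →  {above(a), above(c), marked(a), marked(e), on(e), ready(a)}
2. drop(e,a)  →  {above(a), above(c), above(e), marked(a), marked(e), on(e), ready(a), ready(e)}
optimal plan length = 2; 2 ≤ 4

Yes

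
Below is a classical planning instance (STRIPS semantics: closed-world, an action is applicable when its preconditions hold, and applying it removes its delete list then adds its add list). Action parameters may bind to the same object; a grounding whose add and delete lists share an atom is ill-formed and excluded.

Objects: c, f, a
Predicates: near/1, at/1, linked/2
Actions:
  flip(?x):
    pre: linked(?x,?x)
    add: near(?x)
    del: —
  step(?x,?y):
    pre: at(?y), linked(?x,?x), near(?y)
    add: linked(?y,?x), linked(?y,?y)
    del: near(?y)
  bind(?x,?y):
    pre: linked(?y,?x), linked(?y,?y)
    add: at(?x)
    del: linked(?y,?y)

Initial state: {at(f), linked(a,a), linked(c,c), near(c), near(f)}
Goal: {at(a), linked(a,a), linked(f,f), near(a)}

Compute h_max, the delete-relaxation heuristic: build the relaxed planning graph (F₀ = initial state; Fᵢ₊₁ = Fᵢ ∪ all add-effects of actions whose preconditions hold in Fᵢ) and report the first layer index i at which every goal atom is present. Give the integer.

1

F0 = init (5 atoms)
F1 = F0 ∪ {at(a), at(c), linked(f,a), linked(f,c), linked(f,f), near(a)}  (11 atoms)
goal ⊆ F1  ⇒  h_max = 1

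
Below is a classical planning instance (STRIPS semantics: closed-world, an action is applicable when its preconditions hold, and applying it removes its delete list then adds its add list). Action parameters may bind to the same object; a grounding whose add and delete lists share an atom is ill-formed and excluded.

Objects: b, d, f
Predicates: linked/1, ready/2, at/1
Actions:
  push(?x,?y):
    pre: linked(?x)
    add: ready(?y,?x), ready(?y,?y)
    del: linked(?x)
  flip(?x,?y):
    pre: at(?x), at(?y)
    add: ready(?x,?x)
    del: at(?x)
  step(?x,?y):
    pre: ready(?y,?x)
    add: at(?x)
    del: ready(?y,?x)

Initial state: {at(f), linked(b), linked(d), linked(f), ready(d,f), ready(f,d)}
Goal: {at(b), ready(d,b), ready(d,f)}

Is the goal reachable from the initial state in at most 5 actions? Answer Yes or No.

Yes

1. push(b,d)  →  {at(f), linked(d), linked(f), ready(d,b), ready(d,d), ready(d,f), ready(f,d)}
2. push(d,b)  →  {at(f), linked(f), ready(b,b), ready(b,d), ready(d,b), ready(d,d), ready(d,f), ready(f,d)}
3. step(b,b)  →  {at(b), at(f), linked(f), ready(b,d), ready(d,b), ready(d,d), ready(d,f), ready(f,d)}
optimal plan length = 3; 3 ≤ 5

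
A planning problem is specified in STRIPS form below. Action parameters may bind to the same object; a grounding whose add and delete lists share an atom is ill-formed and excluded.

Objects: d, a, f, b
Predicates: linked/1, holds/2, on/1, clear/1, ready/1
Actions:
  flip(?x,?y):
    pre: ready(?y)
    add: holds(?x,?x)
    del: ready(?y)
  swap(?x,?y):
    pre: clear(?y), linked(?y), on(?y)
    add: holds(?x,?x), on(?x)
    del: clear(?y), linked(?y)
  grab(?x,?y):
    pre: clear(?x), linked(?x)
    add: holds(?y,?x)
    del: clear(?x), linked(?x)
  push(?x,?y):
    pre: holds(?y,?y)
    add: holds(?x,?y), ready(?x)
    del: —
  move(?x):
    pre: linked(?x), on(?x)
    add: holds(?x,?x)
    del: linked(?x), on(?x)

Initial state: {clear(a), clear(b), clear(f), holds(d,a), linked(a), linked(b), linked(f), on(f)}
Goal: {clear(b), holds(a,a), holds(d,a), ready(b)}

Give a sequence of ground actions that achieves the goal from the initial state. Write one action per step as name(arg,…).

swap(a,f); push(b,a)

1. swap(a,f)  →  {clear(a), clear(b), holds(a,a), holds(d,a), linked(a), linked(b), on(a), on(f)}
2. push(b,a)  →  {clear(a), clear(b), holds(a,a), holds(b,a), holds(d,a), linked(a), linked(b), on(a), on(f), ready(b)}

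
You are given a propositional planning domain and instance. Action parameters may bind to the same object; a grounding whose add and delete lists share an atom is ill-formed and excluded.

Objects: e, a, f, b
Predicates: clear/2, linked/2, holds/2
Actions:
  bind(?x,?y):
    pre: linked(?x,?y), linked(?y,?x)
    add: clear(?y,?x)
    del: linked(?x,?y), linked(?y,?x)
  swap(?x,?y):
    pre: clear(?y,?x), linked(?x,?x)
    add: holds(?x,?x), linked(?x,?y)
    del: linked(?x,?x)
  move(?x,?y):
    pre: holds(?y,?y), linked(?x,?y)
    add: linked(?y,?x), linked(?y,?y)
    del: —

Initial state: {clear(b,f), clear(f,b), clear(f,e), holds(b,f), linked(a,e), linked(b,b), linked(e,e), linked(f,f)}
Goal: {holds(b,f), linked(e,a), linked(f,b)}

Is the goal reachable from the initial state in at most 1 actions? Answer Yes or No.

No

1. swap(e,f)  →  {clear(b,f), clear(f,b), clear(f,e), holds(b,f), holds(e,e), linked(a,e), linked(b,b), linked(e,f), linked(f,f)}
2. swap(f,b)  →  {clear(b,f), clear(f,b), clear(f,e), holds(b,f), holds(e,e), holds(f,f), linked(a,e), linked(b,b), linked(e,f), linked(f,b)}
3. move(a,e)  →  {clear(b,f), clear(f,b), clear(f,e), holds(b,f), holds(e,e), holds(f,f), linked(a,e), linked(b,b), linked(e,a), linked(e,e), linked(e,f), linked(f,b)}
optimal plan length = 3; 3 > 1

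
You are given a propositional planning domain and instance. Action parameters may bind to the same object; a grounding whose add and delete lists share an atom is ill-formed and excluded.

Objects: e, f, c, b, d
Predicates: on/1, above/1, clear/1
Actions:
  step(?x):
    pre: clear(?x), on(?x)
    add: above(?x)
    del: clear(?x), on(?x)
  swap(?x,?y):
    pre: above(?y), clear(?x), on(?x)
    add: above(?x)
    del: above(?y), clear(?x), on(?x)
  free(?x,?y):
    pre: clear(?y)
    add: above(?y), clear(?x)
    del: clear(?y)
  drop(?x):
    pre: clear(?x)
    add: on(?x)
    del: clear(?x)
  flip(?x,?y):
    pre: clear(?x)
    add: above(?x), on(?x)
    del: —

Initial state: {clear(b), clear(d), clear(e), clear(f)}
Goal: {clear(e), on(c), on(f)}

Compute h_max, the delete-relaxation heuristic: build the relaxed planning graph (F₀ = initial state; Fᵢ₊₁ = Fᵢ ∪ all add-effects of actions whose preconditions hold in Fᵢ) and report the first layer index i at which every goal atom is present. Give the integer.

2

F0 = init (4 atoms)
F1 = F0 ∪ {above(b), above(d), above(e), above(f), clear(c), on(b), on(d), on(e), on(f)}  (13 atoms)
F2 = F1 ∪ {above(c), on(c)}  (15 atoms)
goal ⊆ F2  ⇒  h_max = 2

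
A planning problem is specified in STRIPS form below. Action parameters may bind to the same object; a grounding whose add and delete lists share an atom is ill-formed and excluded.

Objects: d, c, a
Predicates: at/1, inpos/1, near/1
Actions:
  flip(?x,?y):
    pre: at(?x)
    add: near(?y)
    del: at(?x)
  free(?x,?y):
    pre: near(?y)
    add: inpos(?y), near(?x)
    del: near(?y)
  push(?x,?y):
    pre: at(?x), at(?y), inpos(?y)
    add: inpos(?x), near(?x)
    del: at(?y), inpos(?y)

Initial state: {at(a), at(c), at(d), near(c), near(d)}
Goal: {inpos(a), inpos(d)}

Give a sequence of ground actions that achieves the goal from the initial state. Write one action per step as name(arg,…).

1. free(a,d)  →  {at(a), at(c), at(d), inpos(d), near(a), near(c)}
2. free(d,a)  →  {at(a), at(c), at(d), inpos(a), inpos(d), near(c), near(d)}

free(a,d); free(d,a)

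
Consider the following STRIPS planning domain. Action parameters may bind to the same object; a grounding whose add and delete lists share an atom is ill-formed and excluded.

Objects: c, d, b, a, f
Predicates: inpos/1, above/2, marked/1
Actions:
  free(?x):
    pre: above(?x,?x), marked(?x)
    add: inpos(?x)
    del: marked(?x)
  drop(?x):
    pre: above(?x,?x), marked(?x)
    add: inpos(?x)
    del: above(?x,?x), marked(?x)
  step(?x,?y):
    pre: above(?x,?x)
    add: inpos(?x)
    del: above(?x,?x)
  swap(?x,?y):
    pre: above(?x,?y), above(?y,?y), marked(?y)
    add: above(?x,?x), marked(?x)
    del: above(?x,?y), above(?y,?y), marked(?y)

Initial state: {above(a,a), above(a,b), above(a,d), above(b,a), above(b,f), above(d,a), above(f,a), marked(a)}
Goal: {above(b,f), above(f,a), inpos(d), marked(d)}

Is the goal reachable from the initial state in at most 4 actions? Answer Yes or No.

Yes

1. swap(d,a)  →  {above(a,b), above(a,d), above(b,a), above(b,f), above(d,d), above(f,a), marked(d)}
2. step(d,c)  →  {above(a,b), above(a,d), above(b,a), above(b,f), above(f,a), inpos(d), marked(d)}
optimal plan length = 2; 2 ≤ 4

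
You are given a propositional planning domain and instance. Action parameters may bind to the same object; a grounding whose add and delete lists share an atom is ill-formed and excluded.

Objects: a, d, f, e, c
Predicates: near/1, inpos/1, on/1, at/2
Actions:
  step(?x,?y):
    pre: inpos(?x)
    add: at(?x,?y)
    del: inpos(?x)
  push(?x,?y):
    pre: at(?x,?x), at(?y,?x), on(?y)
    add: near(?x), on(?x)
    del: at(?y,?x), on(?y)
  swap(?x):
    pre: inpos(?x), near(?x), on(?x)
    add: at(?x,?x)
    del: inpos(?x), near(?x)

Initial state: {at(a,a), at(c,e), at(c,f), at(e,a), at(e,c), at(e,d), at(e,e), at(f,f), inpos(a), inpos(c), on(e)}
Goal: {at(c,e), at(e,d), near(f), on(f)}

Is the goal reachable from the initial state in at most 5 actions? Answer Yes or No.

Yes

1. step(a,f)  →  {at(a,a), at(a,f), at(c,e), at(c,f), at(e,a), at(e,c), at(e,d), at(e,e), at(f,f), inpos(c), on(e)}
2. push(a,e)  →  {at(a,a), at(a,f), at(c,e), at(c,f), at(e,c), at(e,d), at(e,e), at(f,f), inpos(c), near(a), on(a)}
3. push(f,a)  →  {at(a,a), at(c,e), at(c,f), at(e,c), at(e,d), at(e,e), at(f,f), inpos(c), near(a), near(f), on(f)}
optimal plan length = 3; 3 ≤ 5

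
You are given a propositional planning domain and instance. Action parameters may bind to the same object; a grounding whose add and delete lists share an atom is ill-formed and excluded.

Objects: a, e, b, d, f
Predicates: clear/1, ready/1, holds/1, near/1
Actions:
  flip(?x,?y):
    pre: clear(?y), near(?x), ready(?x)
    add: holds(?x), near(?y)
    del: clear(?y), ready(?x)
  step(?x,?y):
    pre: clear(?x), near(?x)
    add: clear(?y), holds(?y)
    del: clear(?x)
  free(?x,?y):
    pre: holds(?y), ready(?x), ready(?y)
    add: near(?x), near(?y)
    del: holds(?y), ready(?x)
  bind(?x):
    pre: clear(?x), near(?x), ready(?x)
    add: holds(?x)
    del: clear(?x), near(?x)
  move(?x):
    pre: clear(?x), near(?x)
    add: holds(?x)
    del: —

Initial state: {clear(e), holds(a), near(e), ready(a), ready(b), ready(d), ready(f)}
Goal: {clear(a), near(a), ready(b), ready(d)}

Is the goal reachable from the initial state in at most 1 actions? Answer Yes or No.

1. step(e,a)  →  {clear(a), holds(a), near(e), ready(a), ready(b), ready(d), ready(f)}
2. free(a,a)  →  {clear(a), near(a), near(e), ready(b), ready(d), ready(f)}
optimal plan length = 2; 2 > 1

No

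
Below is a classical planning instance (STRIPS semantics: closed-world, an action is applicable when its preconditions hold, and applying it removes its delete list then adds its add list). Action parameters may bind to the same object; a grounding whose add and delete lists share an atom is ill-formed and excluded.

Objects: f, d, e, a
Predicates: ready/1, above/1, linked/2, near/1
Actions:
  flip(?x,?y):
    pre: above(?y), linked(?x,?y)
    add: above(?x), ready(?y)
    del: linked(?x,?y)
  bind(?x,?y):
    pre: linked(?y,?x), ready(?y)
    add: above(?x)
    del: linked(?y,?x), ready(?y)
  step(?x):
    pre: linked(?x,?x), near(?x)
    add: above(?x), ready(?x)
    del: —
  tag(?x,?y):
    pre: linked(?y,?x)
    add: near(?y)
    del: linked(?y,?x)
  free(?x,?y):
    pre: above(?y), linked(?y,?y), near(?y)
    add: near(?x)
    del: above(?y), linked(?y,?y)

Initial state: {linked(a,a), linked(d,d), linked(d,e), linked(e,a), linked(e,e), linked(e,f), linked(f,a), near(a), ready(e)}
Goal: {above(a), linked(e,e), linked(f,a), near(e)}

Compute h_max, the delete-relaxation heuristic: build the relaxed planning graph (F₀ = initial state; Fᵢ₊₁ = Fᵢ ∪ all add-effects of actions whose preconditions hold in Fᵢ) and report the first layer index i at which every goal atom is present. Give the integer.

1

F0 = init (9 atoms)
F1 = F0 ∪ {above(a), above(e), above(f), near(d), near(e), near(f), ready(a)}  (16 atoms)
goal ⊆ F1  ⇒  h_max = 1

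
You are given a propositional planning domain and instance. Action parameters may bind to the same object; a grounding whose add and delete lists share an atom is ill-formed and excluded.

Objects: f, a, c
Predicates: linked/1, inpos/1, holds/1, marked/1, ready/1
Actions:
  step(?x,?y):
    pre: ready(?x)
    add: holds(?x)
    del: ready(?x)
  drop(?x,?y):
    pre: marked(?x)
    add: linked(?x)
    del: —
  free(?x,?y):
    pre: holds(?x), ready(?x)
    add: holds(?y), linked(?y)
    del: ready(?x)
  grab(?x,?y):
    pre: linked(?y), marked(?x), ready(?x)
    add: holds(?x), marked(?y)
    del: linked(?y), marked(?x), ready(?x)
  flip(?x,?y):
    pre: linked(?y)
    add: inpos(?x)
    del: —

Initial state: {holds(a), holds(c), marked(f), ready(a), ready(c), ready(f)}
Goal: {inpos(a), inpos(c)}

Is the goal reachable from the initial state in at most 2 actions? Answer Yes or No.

No

1. drop(f,f)  →  {holds(a), holds(c), linked(f), marked(f), ready(a), ready(c), ready(f)}
2. flip(a,f)  →  {holds(a), holds(c), inpos(a), linked(f), marked(f), ready(a), ready(c), ready(f)}
3. flip(c,f)  →  {holds(a), holds(c), inpos(a), inpos(c), linked(f), marked(f), ready(a), ready(c), ready(f)}
optimal plan length = 3; 3 > 2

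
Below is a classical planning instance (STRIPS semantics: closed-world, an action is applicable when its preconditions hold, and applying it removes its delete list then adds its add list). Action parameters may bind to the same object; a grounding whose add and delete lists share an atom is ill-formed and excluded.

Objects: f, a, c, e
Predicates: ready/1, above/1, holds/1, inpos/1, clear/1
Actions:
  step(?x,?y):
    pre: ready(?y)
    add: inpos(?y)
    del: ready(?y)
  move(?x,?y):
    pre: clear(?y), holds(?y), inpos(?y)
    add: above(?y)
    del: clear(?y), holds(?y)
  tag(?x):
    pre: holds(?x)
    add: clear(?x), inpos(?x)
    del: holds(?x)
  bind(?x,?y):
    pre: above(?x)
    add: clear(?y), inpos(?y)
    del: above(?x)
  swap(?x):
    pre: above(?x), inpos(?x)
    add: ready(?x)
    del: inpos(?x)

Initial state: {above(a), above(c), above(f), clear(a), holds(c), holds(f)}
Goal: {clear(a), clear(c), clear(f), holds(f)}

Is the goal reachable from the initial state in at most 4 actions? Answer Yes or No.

1. tag(c)  →  {above(a), above(c), above(f), clear(a), clear(c), holds(f), inpos(c)}
2. bind(f,f)  →  {above(a), above(c), clear(a), clear(c), clear(f), holds(f), inpos(c), inpos(f)}
optimal plan length = 2; 2 ≤ 4

Yes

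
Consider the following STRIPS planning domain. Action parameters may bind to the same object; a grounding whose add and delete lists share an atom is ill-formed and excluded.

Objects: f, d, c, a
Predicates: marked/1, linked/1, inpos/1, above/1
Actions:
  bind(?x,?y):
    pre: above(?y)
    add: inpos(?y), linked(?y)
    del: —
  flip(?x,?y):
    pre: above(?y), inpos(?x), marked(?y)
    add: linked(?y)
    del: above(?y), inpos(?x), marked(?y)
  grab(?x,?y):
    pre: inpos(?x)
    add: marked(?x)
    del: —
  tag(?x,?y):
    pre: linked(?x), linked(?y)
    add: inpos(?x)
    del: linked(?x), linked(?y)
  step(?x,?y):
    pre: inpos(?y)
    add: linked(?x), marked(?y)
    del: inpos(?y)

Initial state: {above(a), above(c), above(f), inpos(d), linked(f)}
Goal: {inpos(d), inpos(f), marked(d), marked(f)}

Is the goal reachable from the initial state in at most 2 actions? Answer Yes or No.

No

1. bind(f,f)  →  {above(a), above(c), above(f), inpos(d), inpos(f), linked(f)}
2. grab(f,f)  →  {above(a), above(c), above(f), inpos(d), inpos(f), linked(f), marked(f)}
3. grab(d,f)  →  {above(a), above(c), above(f), inpos(d), inpos(f), linked(f), marked(d), marked(f)}
optimal plan length = 3; 3 > 2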